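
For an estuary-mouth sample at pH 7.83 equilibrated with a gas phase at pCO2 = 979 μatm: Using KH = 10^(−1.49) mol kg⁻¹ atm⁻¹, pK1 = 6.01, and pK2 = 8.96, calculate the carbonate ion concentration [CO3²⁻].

[CO3²⁻] = 0.155 mmol/kg

[CO2*] = KH · pCO2 = 10^(−1.49) × 979×10^-6 = 3.168×10^-5 mol/kg
α₀ = 1/(1 + K1/[H⁺] + K1K2/[H⁺]²) = 1/(1 + 10^+1.82 + 10^+0.69) = 0.01390
DIC = [CO2*]/α₀ = 3.168×10^-5 / 0.01390 = 2.280 mmol/kg
[CO3²⁻] = α₂·DIC; α₂ = 0.06806, so [CO3²⁻] = 0.06806 × 2.280 = 0.155 mmol/kg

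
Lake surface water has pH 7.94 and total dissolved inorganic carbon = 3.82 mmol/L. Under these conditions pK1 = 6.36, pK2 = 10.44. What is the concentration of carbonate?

[CO3²⁻] = 11.7 μmol/L

α₂ = 1 / (1 + [H⁺]/K2 + [H⁺]²/(K1K2)) = 1 / (1 + 10^+2.50 + 10^+0.92)
   = 1 / (1 + 316.23 + 8.3176) = 1/325.55 = 0.003072
[CO3²⁻] = α₂ × DIC = 0.003072 × 3.82 = 0.0117 mmol/L = 11.7 μmol/L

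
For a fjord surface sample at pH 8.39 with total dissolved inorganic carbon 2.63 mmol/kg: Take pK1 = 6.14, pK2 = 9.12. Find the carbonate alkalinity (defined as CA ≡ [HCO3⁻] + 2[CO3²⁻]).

CA = 3.03 mmol/kg

CA = [HCO3⁻] + 2[CO3²⁻] = (α₁ + 2α₂)·DIC
At pH 8.39: [H⁺]/K1 = 10^-2.25 = 0.0056234, K2/[H⁺] = 10^-0.73 = 0.18621
α₁ = 1/(1 + 0.0056234 + 0.18621) = 1/1.1918 = 0.8390; α₂ = α₁·K2/[H⁺] = 0.1562
α₁ + 2α₂ = 1.1515
CA = 1.1515 × 2.63 = 3.03 mmol/kg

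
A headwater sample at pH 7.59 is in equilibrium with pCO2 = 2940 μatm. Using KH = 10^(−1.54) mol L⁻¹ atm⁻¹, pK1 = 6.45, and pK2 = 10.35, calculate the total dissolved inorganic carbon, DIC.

DIC = 1.26 mmol/L

[CO2*] = KH · pCO2 = 10^(−1.54) × 2940×10^-6 = 8.479×10^-5 mol/L
α₀ = 1/(1 + K1/[H⁺] + K1K2/[H⁺]²) = 1/(1 + 10^+1.14 + 10^-1.62) = 0.06744
DIC = [CO2*]/α₀ = 8.479×10^-5 / 0.06744 = 1.26 mmol/L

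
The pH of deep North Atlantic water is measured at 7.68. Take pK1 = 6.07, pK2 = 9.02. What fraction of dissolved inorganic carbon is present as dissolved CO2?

α₀ = 1 / (1 + K1/[H⁺] + K1K2/[H⁺]²) = 1 / (1 + 10^+1.61 + 10^+0.27)
   = 1 / (1 + 40.738 + 1.8621) = 1/43.600 = 0.02294

α₀ = 0.0229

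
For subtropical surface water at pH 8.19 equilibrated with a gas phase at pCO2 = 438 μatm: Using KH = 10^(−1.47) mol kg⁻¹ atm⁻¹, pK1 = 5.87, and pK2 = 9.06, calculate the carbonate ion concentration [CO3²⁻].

[CO2*] = KH · pCO2 = 10^(−1.47) × 438×10^-6 = 1.484×10^-5 mol/kg
α₀ = 1/(1 + K1/[H⁺] + K1K2/[H⁺]²) = 1/(1 + 10^+2.32 + 10^+1.45) = 0.004200
DIC = [CO2*]/α₀ = 1.484×10^-5 / 0.004200 = 3.534 mmol/kg
[CO3²⁻] = α₂·DIC; α₂ = 0.1184, so [CO3²⁻] = 0.1184 × 3.534 = 0.418 mmol/kg

[CO3²⁻] = 0.418 mmol/kg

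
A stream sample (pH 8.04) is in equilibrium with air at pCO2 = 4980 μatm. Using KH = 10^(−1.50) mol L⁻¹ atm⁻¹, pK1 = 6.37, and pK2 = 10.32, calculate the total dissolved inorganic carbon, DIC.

DIC = 7.56 mmol/L

[CO2*] = KH · pCO2 = 10^(−1.50) × 4980×10^-6 = 1.575×10^-4 mol/L
α₀ = 1/(1 + K1/[H⁺] + K1K2/[H⁺]²) = 1/(1 + 10^+1.67 + 10^-0.61) = 0.02083
DIC = [CO2*]/α₀ = 1.575×10^-4 / 0.02083 = 7.56 mmol/L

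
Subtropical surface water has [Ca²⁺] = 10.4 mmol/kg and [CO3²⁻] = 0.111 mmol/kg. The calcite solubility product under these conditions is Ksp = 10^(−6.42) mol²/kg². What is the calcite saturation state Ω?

Ω = 3.04

Ksp = 10^(−6.42) = 3.802×10^-7
Ω = [Ca²⁺][CO3²⁻]/Ksp = (10.4×10^-3)(0.111×10^-3) / 3.802×10^-7 = 3.04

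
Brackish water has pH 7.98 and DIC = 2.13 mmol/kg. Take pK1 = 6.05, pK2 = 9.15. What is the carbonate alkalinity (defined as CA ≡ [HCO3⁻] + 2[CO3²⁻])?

CA = [HCO3⁻] + 2[CO3²⁻] = (α₁ + 2α₂)·DIC
At pH 7.98: [H⁺]/K1 = 10^-1.93 = 0.011749, K2/[H⁺] = 10^-1.17 = 0.067608
α₁ = 1/(1 + 0.011749 + 0.067608) = 1/1.0794 = 0.9265; α₂ = α₁·K2/[H⁺] = 0.06264
α₁ + 2α₂ = 1.0518
CA = 1.0518 × 2.13 = 2.24 mmol/kg

CA = 2.24 mmol/kg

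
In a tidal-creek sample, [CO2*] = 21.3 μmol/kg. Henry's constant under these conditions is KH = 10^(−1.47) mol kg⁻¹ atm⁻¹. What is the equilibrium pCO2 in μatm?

pCO2 = 629 μatm

KH = 10^(−1.47) = 3.388×10^-2 mol kg⁻¹ atm⁻¹
pCO2 = [CO2*]/KH = 21.3×10^-6 / 3.388×10^-2 = 6.29×10^-4 atm = 629 μatm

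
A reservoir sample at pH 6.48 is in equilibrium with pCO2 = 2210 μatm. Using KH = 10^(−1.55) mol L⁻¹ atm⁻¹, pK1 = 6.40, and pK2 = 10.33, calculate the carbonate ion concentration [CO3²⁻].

[CO3²⁻] = 0.0106 μmol/L

[CO2*] = KH · pCO2 = 10^(−1.55) × 2210×10^-6 = 6.229×10^-5 mol/L
α₀ = 1/(1 + K1/[H⁺] + K1K2/[H⁺]²) = 1/(1 + 10^+0.08 + 10^-3.77) = 0.4540
DIC = [CO2*]/α₀ = 6.229×10^-5 / 0.4540 = 0.1372 mmol/L
[CO3²⁻] = α₂·DIC; α₂ = 7.711×10^-5, so [CO3²⁻] = 7.711×10^-5 × 0.1372 = 1.06×10^-5 mmol/L = 0.0106 μmol/L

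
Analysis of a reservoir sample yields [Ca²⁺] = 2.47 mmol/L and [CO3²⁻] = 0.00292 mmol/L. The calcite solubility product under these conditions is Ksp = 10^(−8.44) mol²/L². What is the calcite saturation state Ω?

Ω = 1.99

Ksp = 10^(−8.44) = 3.631×10^-9
Ω = [Ca²⁺][CO3²⁻]/Ksp = (2.47×10^-3)(0.00292×10^-3) / 3.631×10^-9 = 1.99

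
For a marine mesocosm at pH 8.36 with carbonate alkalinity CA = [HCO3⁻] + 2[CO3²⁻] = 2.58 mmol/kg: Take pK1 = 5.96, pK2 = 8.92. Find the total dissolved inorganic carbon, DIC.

DIC = 2.13 mmol/kg

CA = [HCO3⁻] + 2[CO3²⁻] = (α₁ + 2α₂)·DIC
At pH 8.36: [H⁺]/K1 = 10^-2.40 = 0.0039811, K2/[H⁺] = 10^-0.56 = 0.27542
α₁ = 1/(1 + 0.0039811 + 0.27542) = 1/1.2794 = 0.7816; α₂ = α₁·K2/[H⁺] = 0.2153
α₁ + 2α₂ = 1.2122
DIC = CA / (α₁ + 2α₂) = 2.58 / 1.2122 = 2.13 mmol/kg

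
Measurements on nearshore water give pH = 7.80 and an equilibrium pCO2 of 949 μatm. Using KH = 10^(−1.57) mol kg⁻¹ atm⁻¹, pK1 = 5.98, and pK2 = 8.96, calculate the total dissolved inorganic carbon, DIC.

[CO2*] = KH · pCO2 = 10^(−1.57) × 949×10^-6 = 2.554×10^-5 mol/kg
α₀ = 1/(1 + K1/[H⁺] + K1K2/[H⁺]²) = 1/(1 + 10^+1.82 + 10^+0.66) = 0.01396
DIC = [CO2*]/α₀ = 2.554×10^-5 / 0.01396 = 1.83 mmol/kg

DIC = 1.83 mmol/kg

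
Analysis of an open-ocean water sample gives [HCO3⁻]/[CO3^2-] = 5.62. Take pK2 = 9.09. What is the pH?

pH = 8.34

From K2 = [H⁺][CO3^2-]/[HCO3⁻]:  pH = pK2 − log₁₀([HCO3⁻]/[CO3^2-])
log₁₀(5.62) = +0.750
pH = 9.09 − (+0.750) = 8.34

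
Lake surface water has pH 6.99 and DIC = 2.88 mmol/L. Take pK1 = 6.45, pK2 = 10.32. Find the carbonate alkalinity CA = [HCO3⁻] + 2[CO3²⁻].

CA = 2.24 mmol/L

CA = [HCO3⁻] + 2[CO3²⁻] = (α₁ + 2α₂)·DIC
At pH 6.99: [H⁺]/K1 = 10^-0.54 = 0.28840, K2/[H⁺] = 10^-3.33 = 0.00046774
α₁ = 1/(1 + 0.28840 + 0.00046774) = 1/1.2889 = 0.7759; α₂ = α₁·K2/[H⁺] = 0.0003629
α₁ + 2α₂ = 0.7766
CA = 0.7766 × 2.88 = 2.24 mmol/L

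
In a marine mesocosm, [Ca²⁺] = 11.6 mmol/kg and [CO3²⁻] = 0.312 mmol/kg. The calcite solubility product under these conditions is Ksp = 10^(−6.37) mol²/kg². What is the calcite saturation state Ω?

Ksp = 10^(−6.37) = 4.266×10^-7
Ω = [Ca²⁺][CO3²⁻]/Ksp = (11.6×10^-3)(0.312×10^-3) / 4.266×10^-7 = 8.48

Ω = 8.48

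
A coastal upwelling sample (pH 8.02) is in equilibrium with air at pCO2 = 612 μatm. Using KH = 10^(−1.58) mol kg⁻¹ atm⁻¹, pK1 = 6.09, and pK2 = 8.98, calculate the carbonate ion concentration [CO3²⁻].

[CO2*] = KH · pCO2 = 10^(−1.58) × 612×10^-6 = 1.610×10^-5 mol/kg
α₀ = 1/(1 + K1/[H⁺] + K1K2/[H⁺]²) = 1/(1 + 10^+1.93 + 10^+0.97) = 0.01048
DIC = [CO2*]/α₀ = 1.610×10^-5 / 0.01048 = 1.536 mmol/kg
[CO3²⁻] = α₂·DIC; α₂ = 0.09778, so [CO3²⁻] = 0.09778 × 1.536 = 0.150 mmol/kg

[CO3²⁻] = 0.150 mmol/kg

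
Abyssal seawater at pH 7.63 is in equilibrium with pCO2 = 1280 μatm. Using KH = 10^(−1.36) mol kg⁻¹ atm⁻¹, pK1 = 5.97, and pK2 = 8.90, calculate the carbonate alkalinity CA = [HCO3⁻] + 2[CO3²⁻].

CA = 2.83 mmol/kg

[CO2*] = KH · pCO2 = 10^(−1.36) × 1280×10^-6 = 5.587×10^-5 mol/kg
α₀ = 1/(1 + K1/[H⁺] + K1K2/[H⁺]²) = 1/(1 + 10^+1.66 + 10^+0.39) = 0.02034
DIC = [CO2*]/α₀ = 5.587×10^-5 / 0.02034 = 2.747 mmol/kg
CA = (α₁ + 2α₂)·DIC = (0.9297 + 2×0.04993) × 2.747 = 2.83 mmol/kg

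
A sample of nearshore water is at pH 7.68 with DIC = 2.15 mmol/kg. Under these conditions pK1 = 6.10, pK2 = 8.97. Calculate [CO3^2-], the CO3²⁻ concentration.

α₂ = 1 / (1 + [H⁺]/K2 + [H⁺]²/(K1K2)) = 1 / (1 + 10^+1.29 + 10^-0.29)
   = 1 / (1 + 19.498 + 0.51286) = 1/21.011 = 0.04759
[CO3²⁻] = α₂ × DIC = 0.04759 × 2.15 = 0.102 mmol/kg

[CO3²⁻] = 0.102 mmol/kg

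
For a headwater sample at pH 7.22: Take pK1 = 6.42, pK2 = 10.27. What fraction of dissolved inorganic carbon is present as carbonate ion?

α₂ = 0.000769

α₂ = 1 / (1 + [H⁺]/K2 + [H⁺]²/(K1K2)) = 1 / (1 + 10^+3.05 + 10^+2.25)
   = 1 / (1 + 1122.0 + 177.83) = 1/1300.8 = 0.0007687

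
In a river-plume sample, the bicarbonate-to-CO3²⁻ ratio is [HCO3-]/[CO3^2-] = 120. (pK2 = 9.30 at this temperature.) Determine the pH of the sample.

pH = 7.22

From K2 = [H⁺][CO3^2-]/[HCO3-]:  pH = pK2 − log₁₀([HCO3-]/[CO3^2-])
log₁₀(120) = +2.079
pH = 9.30 − (+2.079) = 7.22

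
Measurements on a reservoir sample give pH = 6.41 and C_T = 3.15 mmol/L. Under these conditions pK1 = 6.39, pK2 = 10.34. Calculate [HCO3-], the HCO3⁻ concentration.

α₁ = 1 / (1 + [H⁺]/K1 + K2/[H⁺]) = 1 / (1 + 10^-0.02 + 10^-3.93)
   = 1 / (1 + 0.95499 + 0.00011749) = 1/1.9551 = 0.5115
[HCO3⁻] = α₁ × DIC = 0.5115 × 3.15 = 1.61 mmol/L

[HCO3⁻] = 1.61 mmol/L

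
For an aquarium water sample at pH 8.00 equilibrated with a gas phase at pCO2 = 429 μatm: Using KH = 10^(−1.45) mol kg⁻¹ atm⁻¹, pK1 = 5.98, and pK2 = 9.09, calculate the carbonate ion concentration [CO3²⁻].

[CO2*] = KH · pCO2 = 10^(−1.45) × 429×10^-6 = 1.522×10^-5 mol/kg
α₀ = 1/(1 + K1/[H⁺] + K1K2/[H⁺]²) = 1/(1 + 10^+2.02 + 10^+0.93) = 0.008755
DIC = [CO2*]/α₀ = 1.522×10^-5 / 0.008755 = 1.739 mmol/kg
[CO3²⁻] = α₂·DIC; α₂ = 0.07451, so [CO3²⁻] = 0.07451 × 1.739 = 0.130 mmol/kg

[CO3²⁻] = 0.130 mmol/kg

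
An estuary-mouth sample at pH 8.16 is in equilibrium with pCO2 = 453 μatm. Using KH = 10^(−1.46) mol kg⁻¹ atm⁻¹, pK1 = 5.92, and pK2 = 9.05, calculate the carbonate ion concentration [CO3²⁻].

[CO3²⁻] = 0.352 mmol/kg

[CO2*] = KH · pCO2 = 10^(−1.46) × 453×10^-6 = 1.571×10^-5 mol/kg
α₀ = 1/(1 + K1/[H⁺] + K1K2/[H⁺]²) = 1/(1 + 10^+2.24 + 10^+1.35) = 0.005072
DIC = [CO2*]/α₀ = 1.571×10^-5 / 0.005072 = 3.097 mmol/kg
[CO3²⁻] = α₂·DIC; α₂ = 0.1135, so [CO3²⁻] = 0.1135 × 3.097 = 0.352 mmol/kg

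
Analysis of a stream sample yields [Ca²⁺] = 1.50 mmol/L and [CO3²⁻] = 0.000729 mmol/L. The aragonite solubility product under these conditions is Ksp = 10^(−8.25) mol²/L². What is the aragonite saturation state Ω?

Ksp = 10^(−8.25) = 5.623×10^-9
Ω = [Ca²⁺][CO3²⁻]/Ksp = (1.50×10^-3)(0.000729×10^-3) / 5.623×10^-9 = 0.194

Ω = 0.194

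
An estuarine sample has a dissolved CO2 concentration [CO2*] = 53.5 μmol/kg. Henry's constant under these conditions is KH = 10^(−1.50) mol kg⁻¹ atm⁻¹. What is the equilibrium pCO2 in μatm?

KH = 10^(−1.50) = 3.162×10^-2 mol kg⁻¹ atm⁻¹
pCO2 = [CO2*]/KH = 53.5×10^-6 / 3.162×10^-2 = 1.69×10^-3 atm = 1690 μatm

pCO2 = 1690 μatm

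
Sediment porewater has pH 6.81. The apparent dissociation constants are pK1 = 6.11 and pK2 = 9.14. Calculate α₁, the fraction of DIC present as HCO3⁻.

α₁ = 1 / (1 + [H⁺]/K1 + K2/[H⁺]) = 1 / (1 + 10^-0.70 + 10^-2.33)
   = 1 / (1 + 0.19953 + 0.0046774) = 1/1.2042 = 0.8304

α₁ = 0.830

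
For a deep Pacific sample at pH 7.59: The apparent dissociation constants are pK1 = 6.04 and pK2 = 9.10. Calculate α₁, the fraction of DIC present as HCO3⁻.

α₁ = 1 / (1 + [H⁺]/K1 + K2/[H⁺]) = 1 / (1 + 10^-1.55 + 10^-1.51)
   = 1 / (1 + 0.028184 + 0.030903) = 1/1.0591 = 0.9442

α₁ = 0.944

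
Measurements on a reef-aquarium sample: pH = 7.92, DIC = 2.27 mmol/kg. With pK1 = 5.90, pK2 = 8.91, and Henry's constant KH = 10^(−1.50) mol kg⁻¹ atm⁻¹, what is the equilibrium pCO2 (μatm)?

α₀ = 1 / (1 + K1/[H⁺] + K1K2/[H⁺]²) = 1 / (1 + 10^+2.02 + 10^+1.03)
   = 1 / (1 + 104.71 + 10.715) = 1/116.43 = 0.008589
[CO2*] = α₀ × DIC = 0.008589 × 2.27 = 0.01950 mmol/kg = 19.50 μmol/kg
pCO2 = [CO2*]/KH = 1.950×10^-5 / 3.162×10^-2 = 617 μatm

pCO2 = 617 μatm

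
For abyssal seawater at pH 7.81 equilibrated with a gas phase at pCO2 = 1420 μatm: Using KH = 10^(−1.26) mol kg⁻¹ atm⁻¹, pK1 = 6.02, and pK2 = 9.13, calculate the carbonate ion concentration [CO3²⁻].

[CO2*] = KH · pCO2 = 10^(−1.26) × 1420×10^-6 = 7.803×10^-5 mol/kg
α₀ = 1/(1 + K1/[H⁺] + K1K2/[H⁺]²) = 1/(1 + 10^+1.79 + 10^+0.47) = 0.01524
DIC = [CO2*]/α₀ = 7.803×10^-5 / 0.01524 = 5.120 mmol/kg
[CO3²⁻] = α₂·DIC; α₂ = 0.04498, so [CO3²⁻] = 0.04498 × 5.120 = 0.230 mmol/kg

[CO3²⁻] = 0.230 mmol/kg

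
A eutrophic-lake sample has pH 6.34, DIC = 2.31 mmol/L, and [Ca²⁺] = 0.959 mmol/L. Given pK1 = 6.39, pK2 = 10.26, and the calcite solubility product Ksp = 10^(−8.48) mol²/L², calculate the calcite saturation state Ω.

Ω = 0.0379

α₂ = 1 / (1 + [H⁺]/K2 + [H⁺]²/(K1K2)) = 1 / (1 + 10^+3.92 + 10^+3.97)
   = 1 / (1 + 8317.6 + 9332.5) = 1/1.7651×10^4 = 5.665×10^-5
[CO3²⁻] = α₂ × DIC = 5.665×10^-5 × 2.31 = 0.0001309 mmol/L = 0.1309 μmol/L
Ksp = 10^(−8.48) = 3.311×10^-9
Ω = [Ca²⁺][CO3²⁻]/Ksp = (0.959×10^-3)(1.309×10^-7) / 3.311×10^-9 = 0.0379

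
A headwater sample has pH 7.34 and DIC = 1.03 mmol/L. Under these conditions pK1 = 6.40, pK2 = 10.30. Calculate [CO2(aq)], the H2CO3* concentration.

[CO2*] = 0.106 mmol/L

α₀ = 1 / (1 + K1/[H⁺] + K1K2/[H⁺]²) = 1 / (1 + 10^+0.94 + 10^-2.02)
   = 1 / (1 + 8.7096 + 0.0095499) = 1/9.7192 = 0.1029
[CO2*] = α₀ × DIC = 0.1029 × 1.03 = 0.106 mmol/L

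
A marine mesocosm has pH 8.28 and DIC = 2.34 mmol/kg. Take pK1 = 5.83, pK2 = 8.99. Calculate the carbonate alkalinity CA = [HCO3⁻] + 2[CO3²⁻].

CA = [HCO3⁻] + 2[CO3²⁻] = (α₁ + 2α₂)·DIC
At pH 8.28: [H⁺]/K1 = 10^-2.45 = 0.0035481, K2/[H⁺] = 10^-0.71 = 0.19498
α₁ = 1/(1 + 0.0035481 + 0.19498) = 1/1.1985 = 0.8344; α₂ = α₁·K2/[H⁺] = 0.1627
α₁ + 2α₂ = 1.1597
CA = 1.1597 × 2.34 = 2.71 mmol/kg

CA = 2.71 mmol/kg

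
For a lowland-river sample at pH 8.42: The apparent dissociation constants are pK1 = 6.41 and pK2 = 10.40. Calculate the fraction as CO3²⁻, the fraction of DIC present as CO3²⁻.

α₂ = 1 / (1 + [H⁺]/K2 + [H⁺]²/(K1K2)) = 1 / (1 + 10^+1.98 + 10^-0.03)
   = 1 / (1 + 95.499 + 0.93325) = 1/97.433 = 0.01026

α₂ = 0.0103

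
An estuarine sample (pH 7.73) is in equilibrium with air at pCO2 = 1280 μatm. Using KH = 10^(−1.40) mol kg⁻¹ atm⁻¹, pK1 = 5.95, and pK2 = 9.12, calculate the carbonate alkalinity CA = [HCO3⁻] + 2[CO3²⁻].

CA = 3.32 mmol/kg

[CO2*] = KH · pCO2 = 10^(−1.40) × 1280×10^-6 = 5.096×10^-5 mol/kg
α₀ = 1/(1 + K1/[H⁺] + K1K2/[H⁺]²) = 1/(1 + 10^+1.78 + 10^+0.39) = 0.01570
DIC = [CO2*]/α₀ = 5.096×10^-5 / 0.01570 = 3.247 mmol/kg
CA = (α₁ + 2α₂)·DIC = (0.9458 + 2×0.03853) × 3.247 = 3.32 mmol/kg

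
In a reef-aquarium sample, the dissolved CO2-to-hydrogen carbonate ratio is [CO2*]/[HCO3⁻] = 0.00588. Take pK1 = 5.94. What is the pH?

From K1 = [H⁺][HCO3⁻]/[CO2*]:  pH = pK1 − log₁₀([CO2*]/[HCO3⁻])
log₁₀(0.00588) = -2.231
pH = 5.94 − (-2.231) = 8.17

pH = 8.17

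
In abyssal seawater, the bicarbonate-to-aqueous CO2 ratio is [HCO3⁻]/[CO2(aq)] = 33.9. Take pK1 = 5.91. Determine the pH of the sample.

From K1 = [H⁺][HCO3⁻]/[CO2(aq)]:  pH = pK1 + log₁₀([HCO3⁻]/[CO2(aq)])
log₁₀(33.9) = +1.530
pH = 5.91 + (+1.530) = 7.44

pH = 7.44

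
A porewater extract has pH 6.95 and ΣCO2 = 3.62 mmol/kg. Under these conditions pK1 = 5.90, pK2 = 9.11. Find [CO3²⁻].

[CO3²⁻] = 0.0228 mmol/kg

α₂ = 1 / (1 + [H⁺]/K2 + [H⁺]²/(K1K2)) = 1 / (1 + 10^+2.16 + 10^+1.11)
   = 1 / (1 + 144.54 + 12.882) = 1/158.43 = 0.006312
[CO3²⁻] = α₂ × DIC = 0.006312 × 3.62 = 0.0228 mmol/kg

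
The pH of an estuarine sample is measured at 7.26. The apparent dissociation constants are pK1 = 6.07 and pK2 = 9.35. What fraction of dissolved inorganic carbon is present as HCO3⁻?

α₁ = 1 / (1 + [H⁺]/K1 + K2/[H⁺]) = 1 / (1 + 10^-1.19 + 10^-2.09)
   = 1 / (1 + 0.064565 + 0.0081283) = 1/1.0727 = 0.9322

α₁ = 0.932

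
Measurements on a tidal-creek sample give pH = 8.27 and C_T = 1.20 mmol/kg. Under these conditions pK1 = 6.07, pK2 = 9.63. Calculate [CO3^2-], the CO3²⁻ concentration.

α₂ = 1 / (1 + [H⁺]/K2 + [H⁺]²/(K1K2)) = 1 / (1 + 10^+1.36 + 10^-0.84)
   = 1 / (1 + 22.909 + 0.14454) = 1/24.053 = 0.04157
[CO3²⁻] = α₂ × DIC = 0.04157 × 1.20 = 0.0499 mmol/kg

[CO3²⁻] = 0.0499 mmol/kg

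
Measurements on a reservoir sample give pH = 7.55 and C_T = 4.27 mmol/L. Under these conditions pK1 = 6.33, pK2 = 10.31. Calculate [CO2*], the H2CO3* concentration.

[CO2*] = 0.242 mmol/L

α₀ = 1 / (1 + K1/[H⁺] + K1K2/[H⁺]²) = 1 / (1 + 10^+1.22 + 10^-1.54)
   = 1 / (1 + 16.596 + 0.028840) = 1/17.625 = 0.05674
[CO2*] = α₀ × DIC = 0.05674 × 4.27 = 0.242 mmol/L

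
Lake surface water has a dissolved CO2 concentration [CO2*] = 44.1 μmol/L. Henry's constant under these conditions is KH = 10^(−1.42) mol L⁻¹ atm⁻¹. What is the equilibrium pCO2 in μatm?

pCO2 = 1160 μatm

KH = 10^(−1.42) = 3.802×10^-2 mol L⁻¹ atm⁻¹
pCO2 = [CO2*]/KH = 44.1×10^-6 / 3.802×10^-2 = 1.16×10^-3 atm = 1160 μatm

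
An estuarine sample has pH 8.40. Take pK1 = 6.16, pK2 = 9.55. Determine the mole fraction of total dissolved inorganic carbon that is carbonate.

α₂ = 1 / (1 + [H⁺]/K2 + [H⁺]²/(K1K2)) = 1 / (1 + 10^+1.15 + 10^-1.09)
   = 1 / (1 + 14.125 + 0.081283) = 1/15.207 = 0.06576

α₂ = 0.0658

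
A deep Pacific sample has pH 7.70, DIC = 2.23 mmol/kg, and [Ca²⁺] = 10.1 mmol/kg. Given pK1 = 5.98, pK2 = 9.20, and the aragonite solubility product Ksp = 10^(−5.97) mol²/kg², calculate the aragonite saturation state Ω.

Ω = 0.633

α₂ = 1 / (1 + [H⁺]/K2 + [H⁺]²/(K1K2)) = 1 / (1 + 10^+1.50 + 10^-0.22)
   = 1 / (1 + 31.623 + 0.60256) = 1/33.225 = 0.03010
[CO3²⁻] = α₂ × DIC = 0.03010 × 2.23 = 0.06712 mmol/kg
Ksp = 10^(−5.97) = 1.072×10^-6
Ω = [Ca²⁺][CO3²⁻]/Ksp = (10.1×10^-3)(6.712×10^-5) / 1.072×10^-6 = 0.633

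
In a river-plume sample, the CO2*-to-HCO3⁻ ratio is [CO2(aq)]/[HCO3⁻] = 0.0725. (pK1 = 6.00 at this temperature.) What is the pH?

pH = 7.14

From K1 = [H⁺][HCO3⁻]/[CO2(aq)]:  pH = pK1 − log₁₀([CO2(aq)]/[HCO3⁻])
log₁₀(0.0725) = -1.140
pH = 6.00 − (-1.140) = 7.14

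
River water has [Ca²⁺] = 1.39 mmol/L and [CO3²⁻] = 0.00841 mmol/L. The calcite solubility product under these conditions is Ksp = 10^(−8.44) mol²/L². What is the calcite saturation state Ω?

Ω = 3.22

Ksp = 10^(−8.44) = 3.631×10^-9
Ω = [Ca²⁺][CO3²⁻]/Ksp = (1.39×10^-3)(0.00841×10^-3) / 3.631×10^-9 = 3.22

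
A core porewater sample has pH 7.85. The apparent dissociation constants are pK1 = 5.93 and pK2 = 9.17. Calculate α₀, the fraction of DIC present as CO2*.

α₀ = 1 / (1 + K1/[H⁺] + K1K2/[H⁺]²) = 1 / (1 + 10^+1.92 + 10^+0.60)
   = 1 / (1 + 83.176 + 3.9811) = 1/88.157 = 0.01134

α₀ = 0.0113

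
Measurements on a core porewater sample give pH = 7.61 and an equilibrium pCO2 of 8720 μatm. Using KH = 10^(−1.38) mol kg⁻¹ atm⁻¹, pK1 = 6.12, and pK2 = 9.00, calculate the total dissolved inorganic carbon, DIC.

DIC = 12.1 mmol/kg

[CO2*] = KH · pCO2 = 10^(−1.38) × 8720×10^-6 = 3.635×10^-4 mol/kg
α₀ = 1/(1 + K1/[H⁺] + K1K2/[H⁺]²) = 1/(1 + 10^+1.49 + 10^+0.10) = 0.03016
DIC = [CO2*]/α₀ = 3.635×10^-4 / 0.03016 = 12.1 mmol/kg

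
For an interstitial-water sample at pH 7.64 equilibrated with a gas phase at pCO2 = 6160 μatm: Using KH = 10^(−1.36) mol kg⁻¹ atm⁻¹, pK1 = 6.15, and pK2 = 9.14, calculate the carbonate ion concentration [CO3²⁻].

[CO2*] = KH · pCO2 = 10^(−1.36) × 6160×10^-6 = 2.689×10^-4 mol/kg
α₀ = 1/(1 + K1/[H⁺] + K1K2/[H⁺]²) = 1/(1 + 10^+1.49 + 10^-0.01) = 0.03041
DIC = [CO2*]/α₀ = 2.689×10^-4 / 0.03041 = 8.841 mmol/kg
[CO3²⁻] = α₂·DIC; α₂ = 0.02972, so [CO3²⁻] = 0.02972 × 8.841 = 0.263 mmol/kg

[CO3²⁻] = 0.263 mmol/kg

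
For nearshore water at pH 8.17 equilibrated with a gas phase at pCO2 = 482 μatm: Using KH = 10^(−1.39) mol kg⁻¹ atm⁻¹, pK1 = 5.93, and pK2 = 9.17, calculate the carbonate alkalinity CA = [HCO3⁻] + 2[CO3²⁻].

[CO2*] = KH · pCO2 = 10^(−1.39) × 482×10^-6 = 1.964×10^-5 mol/kg
α₀ = 1/(1 + K1/[H⁺] + K1K2/[H⁺]²) = 1/(1 + 10^+2.24 + 10^+1.24) = 0.005204
DIC = [CO2*]/α₀ = 1.964×10^-5 / 0.005204 = 3.773 mmol/kg
CA = (α₁ + 2α₂)·DIC = (0.9044 + 2×0.09044) × 3.773 = 4.09 mmol/kg

CA = 4.09 mmol/kg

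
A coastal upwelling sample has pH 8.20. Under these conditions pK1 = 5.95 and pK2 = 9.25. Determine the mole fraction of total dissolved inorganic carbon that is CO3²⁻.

α₂ = 1 / (1 + [H⁺]/K2 + [H⁺]²/(K1K2)) = 1 / (1 + 10^+1.05 + 10^-1.20)
   = 1 / (1 + 11.220 + 0.063096) = 1/12.283 = 0.08141

α₂ = 0.0814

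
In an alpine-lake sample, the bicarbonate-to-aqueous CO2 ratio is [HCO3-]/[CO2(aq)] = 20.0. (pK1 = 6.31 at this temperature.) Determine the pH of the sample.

pH = 7.61

From K1 = [H⁺][HCO3-]/[CO2(aq)]:  pH = pK1 + log₁₀([HCO3-]/[CO2(aq)])
log₁₀(20.0) = +1.301
pH = 6.31 + (+1.301) = 7.61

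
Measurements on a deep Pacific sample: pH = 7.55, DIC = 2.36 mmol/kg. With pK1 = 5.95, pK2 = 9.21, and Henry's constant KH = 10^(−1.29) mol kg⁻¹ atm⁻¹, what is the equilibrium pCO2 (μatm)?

α₀ = 1 / (1 + K1/[H⁺] + K1K2/[H⁺]²) = 1 / (1 + 10^+1.60 + 10^-0.06)
   = 1 / (1 + 39.811 + 0.87096) = 1/41.682 = 0.02399
[CO2*] = α₀ × DIC = 0.02399 × 2.36 = 0.05662 mmol/kg
pCO2 = [CO2*]/KH = 5.662×10^-5 / 5.129×10^-2 = 1100 μatm

pCO2 = 1100 μatm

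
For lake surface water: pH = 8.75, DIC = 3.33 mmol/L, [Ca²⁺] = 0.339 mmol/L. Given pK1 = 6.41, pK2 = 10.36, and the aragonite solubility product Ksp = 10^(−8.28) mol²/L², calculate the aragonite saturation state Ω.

α₂ = 1 / (1 + [H⁺]/K2 + [H⁺]²/(K1K2)) = 1 / (1 + 10^+1.61 + 10^-0.73)
   = 1 / (1 + 40.738 + 0.18621) = 1/41.924 = 0.02385
[CO3²⁻] = α₂ × DIC = 0.02385 × 3.33 = 0.07943 mmol/L
Ksp = 10^(−8.28) = 5.248×10^-9
Ω = [Ca²⁺][CO3²⁻]/Ksp = (0.339×10^-3)(7.943×10^-5) / 5.248×10^-9 = 5.13

Ω = 5.13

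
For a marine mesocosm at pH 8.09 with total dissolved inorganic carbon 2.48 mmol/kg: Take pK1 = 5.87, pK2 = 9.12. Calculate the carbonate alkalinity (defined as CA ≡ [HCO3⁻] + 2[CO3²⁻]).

CA = [HCO3⁻] + 2[CO3²⁻] = (α₁ + 2α₂)·DIC
At pH 8.09: [H⁺]/K1 = 10^-2.22 = 0.0060256, K2/[H⁺] = 10^-1.03 = 0.093325
α₁ = 1/(1 + 0.0060256 + 0.093325) = 1/1.0994 = 0.9096; α₂ = α₁·K2/[H⁺] = 0.08489
α₁ + 2α₂ = 1.0794
CA = 1.0794 × 2.48 = 2.68 mmol/kg

CA = 2.68 mmol/kg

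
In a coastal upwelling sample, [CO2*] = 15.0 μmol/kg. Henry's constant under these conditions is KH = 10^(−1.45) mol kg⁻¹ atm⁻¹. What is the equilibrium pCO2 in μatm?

pCO2 = 423 μatm

KH = 10^(−1.45) = 3.548×10^-2 mol kg⁻¹ atm⁻¹
pCO2 = [CO2*]/KH = 15.0×10^-6 / 3.548×10^-2 = 4.23×10^-4 atm = 423 μatm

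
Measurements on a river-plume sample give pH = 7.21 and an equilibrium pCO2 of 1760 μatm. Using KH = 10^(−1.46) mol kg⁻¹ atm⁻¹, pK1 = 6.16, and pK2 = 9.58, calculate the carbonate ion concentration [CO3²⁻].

[CO2*] = KH · pCO2 = 10^(−1.46) × 1760×10^-6 = 6.103×10^-5 mol/kg
α₀ = 1/(1 + K1/[H⁺] + K1K2/[H⁺]²) = 1/(1 + 10^+1.05 + 10^-1.32) = 0.08151
DIC = [CO2*]/α₀ = 6.103×10^-5 / 0.08151 = 0.7487 mmol/kg
[CO3²⁻] = α₂·DIC; α₂ = 0.003901, so [CO3²⁻] = 0.003901 × 0.7487 = 0.00292 mmol/kg = 2.92 μmol/kg

[CO3²⁻] = 2.92 μmol/kg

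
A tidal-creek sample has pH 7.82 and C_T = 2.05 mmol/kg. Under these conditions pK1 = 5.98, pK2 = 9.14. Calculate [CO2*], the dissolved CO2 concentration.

[CO2*] = 0.0279 mmol/kg

α₀ = 1 / (1 + K1/[H⁺] + K1K2/[H⁺]²) = 1 / (1 + 10^+1.84 + 10^+0.52)
   = 1 / (1 + 69.183 + 3.3113) = 1/73.494 = 0.01361
[CO2*] = α₀ × DIC = 0.01361 × 2.05 = 0.0279 mmol/kg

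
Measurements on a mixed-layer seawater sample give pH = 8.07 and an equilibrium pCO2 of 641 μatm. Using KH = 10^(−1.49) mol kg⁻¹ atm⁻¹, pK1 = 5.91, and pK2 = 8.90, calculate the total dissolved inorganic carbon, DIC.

[CO2*] = KH · pCO2 = 10^(−1.49) × 641×10^-6 = 2.074×10^-5 mol/kg
α₀ = 1/(1 + K1/[H⁺] + K1K2/[H⁺]²) = 1/(1 + 10^+2.16 + 10^+1.33) = 0.005991
DIC = [CO2*]/α₀ = 2.074×10^-5 / 0.005991 = 3.46 mmol/kg

DIC = 3.46 mmol/kg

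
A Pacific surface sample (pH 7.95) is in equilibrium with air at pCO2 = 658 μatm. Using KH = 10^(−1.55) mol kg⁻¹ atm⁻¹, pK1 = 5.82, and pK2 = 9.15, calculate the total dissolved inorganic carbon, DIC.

[CO2*] = KH · pCO2 = 10^(−1.55) × 658×10^-6 = 1.854×10^-5 mol/kg
α₀ = 1/(1 + K1/[H⁺] + K1K2/[H⁺]²) = 1/(1 + 10^+2.13 + 10^+0.93) = 0.006925
DIC = [CO2*]/α₀ = 1.854×10^-5 / 0.006925 = 2.68 mmol/kg

DIC = 2.68 mmol/kg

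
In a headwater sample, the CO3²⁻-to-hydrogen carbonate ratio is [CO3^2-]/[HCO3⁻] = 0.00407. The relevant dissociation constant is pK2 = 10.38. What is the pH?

From K2 = [H⁺][CO3^2-]/[HCO3⁻]:  pH = pK2 + log₁₀([CO3^2-]/[HCO3⁻])
log₁₀(0.00407) = -2.390
pH = 10.38 + (-2.390) = 7.99

pH = 7.99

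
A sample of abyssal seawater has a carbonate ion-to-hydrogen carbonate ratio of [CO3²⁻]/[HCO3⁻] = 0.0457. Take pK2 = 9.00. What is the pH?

pH = 7.66

From K2 = [H⁺][CO3²⁻]/[HCO3⁻]:  pH = pK2 + log₁₀([CO3²⁻]/[HCO3⁻])
log₁₀(0.0457) = -1.340
pH = 9.00 + (-1.340) = 7.66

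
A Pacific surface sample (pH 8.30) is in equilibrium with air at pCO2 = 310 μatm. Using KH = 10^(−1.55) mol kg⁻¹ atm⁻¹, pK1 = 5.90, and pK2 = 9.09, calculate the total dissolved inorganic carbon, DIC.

[CO2*] = KH · pCO2 = 10^(−1.55) × 310×10^-6 = 8.737×10^-6 mol/kg
α₀ = 1/(1 + K1/[H⁺] + K1K2/[H⁺]²) = 1/(1 + 10^+2.40 + 10^+1.61) = 0.003414
DIC = [CO2*]/α₀ = 8.737×10^-6 / 0.003414 = 2.56 mmol/kg

DIC = 2.56 mmol/kg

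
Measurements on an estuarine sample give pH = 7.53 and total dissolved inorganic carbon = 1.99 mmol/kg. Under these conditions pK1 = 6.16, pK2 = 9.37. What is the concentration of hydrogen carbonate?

α₁ = 1 / (1 + [H⁺]/K1 + K2/[H⁺]) = 1 / (1 + 10^-1.37 + 10^-1.84)
   = 1 / (1 + 0.042658 + 0.014454) = 1/1.0571 = 0.9460
[HCO3⁻] = α₁ × DIC = 0.9460 × 1.99 = 1.88 mmol/kg

[HCO3⁻] = 1.88 mmol/kg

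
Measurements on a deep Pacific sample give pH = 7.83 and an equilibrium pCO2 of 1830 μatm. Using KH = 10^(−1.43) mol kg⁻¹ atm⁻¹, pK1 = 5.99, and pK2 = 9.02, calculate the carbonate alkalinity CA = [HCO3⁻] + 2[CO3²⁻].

CA = 5.31 mmol/kg

[CO2*] = KH · pCO2 = 10^(−1.43) × 1830×10^-6 = 6.799×10^-5 mol/kg
α₀ = 1/(1 + K1/[H⁺] + K1K2/[H⁺]²) = 1/(1 + 10^+1.84 + 10^+0.65) = 0.01340
DIC = [CO2*]/α₀ = 6.799×10^-5 / 0.01340 = 5.076 mmol/kg
CA = (α₁ + 2α₂)·DIC = (0.9268 + 2×0.05984) × 5.076 = 5.31 mmol/kg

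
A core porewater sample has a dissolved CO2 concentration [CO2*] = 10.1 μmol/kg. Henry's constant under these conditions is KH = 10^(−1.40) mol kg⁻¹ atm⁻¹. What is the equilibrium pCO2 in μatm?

KH = 10^(−1.40) = 3.981×10^-2 mol kg⁻¹ atm⁻¹
pCO2 = [CO2*]/KH = 10.1×10^-6 / 3.981×10^-2 = 2.54×10^-4 atm = 254 μatm

pCO2 = 254 μatm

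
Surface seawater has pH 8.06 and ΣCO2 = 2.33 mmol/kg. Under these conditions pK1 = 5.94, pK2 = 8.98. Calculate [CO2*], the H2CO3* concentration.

[CO2*] = 15.7 μmol/kg

α₀ = 1 / (1 + K1/[H⁺] + K1K2/[H⁺]²) = 1 / (1 + 10^+2.12 + 10^+1.20)
   = 1 / (1 + 131.83 + 15.849) = 1/148.67 = 0.006726
[CO2*] = α₀ × DIC = 0.006726 × 2.33 = 0.0157 mmol/kg = 15.7 μmol/kg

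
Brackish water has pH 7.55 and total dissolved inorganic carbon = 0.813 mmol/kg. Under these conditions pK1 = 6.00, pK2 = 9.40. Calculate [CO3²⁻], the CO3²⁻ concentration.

[CO3²⁻] = 11.0 μmol/kg

α₂ = 1 / (1 + [H⁺]/K2 + [H⁺]²/(K1K2)) = 1 / (1 + 10^+1.85 + 10^+0.30)
   = 1 / (1 + 70.795 + 1.9953) = 1/73.790 = 0.01355
[CO3²⁻] = α₂ × DIC = 0.01355 × 0.813 = 0.0110 mmol/kg = 11.0 μmol/kg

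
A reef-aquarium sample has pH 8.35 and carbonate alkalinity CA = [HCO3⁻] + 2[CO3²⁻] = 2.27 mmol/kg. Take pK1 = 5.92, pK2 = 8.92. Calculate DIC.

DIC = 1.88 mmol/kg

CA = [HCO3⁻] + 2[CO3²⁻] = (α₁ + 2α₂)·DIC
At pH 8.35: [H⁺]/K1 = 10^-2.43 = 0.0037154, K2/[H⁺] = 10^-0.57 = 0.26915
α₁ = 1/(1 + 0.0037154 + 0.26915) = 1/1.2729 = 0.7856; α₂ = α₁·K2/[H⁺] = 0.2115
α₁ + 2α₂ = 1.2085
DIC = CA / (α₁ + 2α₂) = 2.27 / 1.2085 = 1.88 mmol/kg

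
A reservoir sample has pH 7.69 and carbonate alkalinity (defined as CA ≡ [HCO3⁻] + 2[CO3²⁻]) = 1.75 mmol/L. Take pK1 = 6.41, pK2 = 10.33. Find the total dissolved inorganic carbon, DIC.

DIC = 1.84 mmol/L

CA = [HCO3⁻] + 2[CO3²⁻] = (α₁ + 2α₂)·DIC
At pH 7.69: [H⁺]/K1 = 10^-1.28 = 0.052481, K2/[H⁺] = 10^-2.64 = 0.0022909
α₁ = 1/(1 + 0.052481 + 0.0022909) = 1/1.0548 = 0.9481; α₂ = α₁·K2/[H⁺] = 0.002172
α₁ + 2α₂ = 0.9524
DIC = CA / (α₁ + 2α₂) = 1.75 / 0.9524 = 1.84 mmol/L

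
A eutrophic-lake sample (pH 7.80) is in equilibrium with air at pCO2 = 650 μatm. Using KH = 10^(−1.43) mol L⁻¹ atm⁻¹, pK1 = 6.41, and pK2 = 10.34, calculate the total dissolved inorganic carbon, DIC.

DIC = 0.619 mmol/L

[CO2*] = KH · pCO2 = 10^(−1.43) × 650×10^-6 = 2.415×10^-5 mol/L
α₀ = 1/(1 + K1/[H⁺] + K1K2/[H⁺]²) = 1/(1 + 10^+1.39 + 10^-1.15) = 0.03904
DIC = [CO2*]/α₀ = 2.415×10^-5 / 0.03904 = 0.619 mmol/L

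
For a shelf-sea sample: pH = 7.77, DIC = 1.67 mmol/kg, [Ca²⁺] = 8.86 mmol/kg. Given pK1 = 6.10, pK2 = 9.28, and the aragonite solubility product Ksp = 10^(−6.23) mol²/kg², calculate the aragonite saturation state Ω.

Ω = 0.738

α₂ = 1 / (1 + [H⁺]/K2 + [H⁺]²/(K1K2)) = 1 / (1 + 10^+1.51 + 10^-0.16)
   = 1 / (1 + 32.359 + 0.69183) = 1/34.051 = 0.02937
[CO3²⁻] = α₂ × DIC = 0.02937 × 1.67 = 0.04904 mmol/kg
Ksp = 10^(−6.23) = 5.888×10^-7
Ω = [Ca²⁺][CO3²⁻]/Ksp = (8.86×10^-3)(4.904×10^-5) / 5.888×10^-7 = 0.738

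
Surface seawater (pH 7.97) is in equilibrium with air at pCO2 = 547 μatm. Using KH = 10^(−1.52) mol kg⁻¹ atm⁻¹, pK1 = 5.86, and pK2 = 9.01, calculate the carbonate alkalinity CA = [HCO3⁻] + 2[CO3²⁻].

CA = 2.52 mmol/kg

[CO2*] = KH · pCO2 = 10^(−1.52) × 547×10^-6 = 1.652×10^-5 mol/kg
α₀ = 1/(1 + K1/[H⁺] + K1K2/[H⁺]²) = 1/(1 + 10^+2.11 + 10^+1.07) = 0.007063
DIC = [CO2*]/α₀ = 1.652×10^-5 / 0.007063 = 2.339 mmol/kg
CA = (α₁ + 2α₂)·DIC = (0.9099 + 2×0.08299) × 2.339 = 2.52 mmol/kg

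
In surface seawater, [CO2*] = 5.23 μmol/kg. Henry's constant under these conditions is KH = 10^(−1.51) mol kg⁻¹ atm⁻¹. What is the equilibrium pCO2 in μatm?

pCO2 = 169 μatm

KH = 10^(−1.51) = 3.090×10^-2 mol kg⁻¹ atm⁻¹
pCO2 = [CO2*]/KH = 5.23×10^-6 / 3.090×10^-2 = 1.69×10^-4 atm = 169 μatm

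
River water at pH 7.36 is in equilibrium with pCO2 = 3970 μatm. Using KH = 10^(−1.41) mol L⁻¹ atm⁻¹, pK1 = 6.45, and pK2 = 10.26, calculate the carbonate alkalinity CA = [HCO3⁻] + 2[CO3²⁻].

[CO2*] = KH · pCO2 = 10^(−1.41) × 3970×10^-6 = 1.545×10^-4 mol/L
α₀ = 1/(1 + K1/[H⁺] + K1K2/[H⁺]²) = 1/(1 + 10^+0.91 + 10^-1.99) = 0.1094
DIC = [CO2*]/α₀ = 1.545×10^-4 / 0.1094 = 1.411 mmol/L
CA = (α₁ + 2α₂)·DIC = (0.8895 + 2×0.001120) × 1.411 = 1.26 mmol/L

CA = 1.26 mmol/L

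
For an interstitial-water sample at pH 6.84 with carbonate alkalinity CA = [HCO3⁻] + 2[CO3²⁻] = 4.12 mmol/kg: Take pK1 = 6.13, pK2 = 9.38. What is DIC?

CA = [HCO3⁻] + 2[CO3²⁻] = (α₁ + 2α₂)·DIC
At pH 6.84: [H⁺]/K1 = 10^-0.71 = 0.19498, K2/[H⁺] = 10^-2.54 = 0.0028840
α₁ = 1/(1 + 0.19498 + 0.0028840) = 1/1.1979 = 0.8348; α₂ = α₁·K2/[H⁺] = 0.002408
α₁ + 2α₂ = 0.8396
DIC = CA / (α₁ + 2α₂) = 4.12 / 0.8396 = 4.91 mmol/kg

DIC = 4.91 mmol/kg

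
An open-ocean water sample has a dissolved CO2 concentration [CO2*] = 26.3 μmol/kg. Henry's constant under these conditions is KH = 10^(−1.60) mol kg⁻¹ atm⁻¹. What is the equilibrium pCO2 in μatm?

KH = 10^(−1.60) = 2.512×10^-2 mol kg⁻¹ atm⁻¹
pCO2 = [CO2*]/KH = 26.3×10^-6 / 2.512×10^-2 = 1.05×10^-3 atm = 1050 μatm

pCO2 = 1050 μatm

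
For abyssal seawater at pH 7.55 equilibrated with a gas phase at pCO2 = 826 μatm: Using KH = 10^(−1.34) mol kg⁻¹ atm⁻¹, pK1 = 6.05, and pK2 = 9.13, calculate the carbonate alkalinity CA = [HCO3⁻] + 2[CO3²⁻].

CA = 1.26 mmol/kg

[CO2*] = KH · pCO2 = 10^(−1.34) × 826×10^-6 = 3.776×10^-5 mol/kg
α₀ = 1/(1 + K1/[H⁺] + K1K2/[H⁺]²) = 1/(1 + 10^+1.50 + 10^-0.08) = 0.02989
DIC = [CO2*]/α₀ = 3.776×10^-5 / 0.02989 = 1.263 mmol/kg
CA = (α₁ + 2α₂)·DIC = (0.9452 + 2×0.02486) × 1.263 = 1.26 mmol/kg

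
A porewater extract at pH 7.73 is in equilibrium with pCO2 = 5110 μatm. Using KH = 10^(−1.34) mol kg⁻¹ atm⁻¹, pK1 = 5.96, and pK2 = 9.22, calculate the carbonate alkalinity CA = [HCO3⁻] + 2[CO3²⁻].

CA = 14.6 mmol/kg

[CO2*] = KH · pCO2 = 10^(−1.34) × 5110×10^-6 = 2.336×10^-4 mol/kg
α₀ = 1/(1 + K1/[H⁺] + K1K2/[H⁺]²) = 1/(1 + 10^+1.77 + 10^+0.28) = 0.01618
DIC = [CO2*]/α₀ = 2.336×10^-4 / 0.01618 = 14.43 mmol/kg
CA = (α₁ + 2α₂)·DIC = (0.9530 + 2×0.03084) × 14.43 = 14.6 mmol/kg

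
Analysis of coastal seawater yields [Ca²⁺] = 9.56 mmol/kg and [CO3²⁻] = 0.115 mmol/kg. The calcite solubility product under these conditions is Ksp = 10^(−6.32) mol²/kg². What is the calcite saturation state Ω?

Ksp = 10^(−6.32) = 4.786×10^-7
Ω = [Ca²⁺][CO3²⁻]/Ksp = (9.56×10^-3)(0.115×10^-3) / 4.786×10^-7 = 2.30

Ω = 2.30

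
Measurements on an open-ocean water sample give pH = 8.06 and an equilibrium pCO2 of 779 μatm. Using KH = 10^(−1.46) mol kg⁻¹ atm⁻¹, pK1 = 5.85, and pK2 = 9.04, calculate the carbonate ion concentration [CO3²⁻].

[CO3²⁻] = 0.459 mmol/kg

[CO2*] = KH · pCO2 = 10^(−1.46) × 779×10^-6 = 2.701×10^-5 mol/kg
α₀ = 1/(1 + K1/[H⁺] + K1K2/[H⁺]²) = 1/(1 + 10^+2.21 + 10^+1.23) = 0.005551
DIC = [CO2*]/α₀ = 2.701×10^-5 / 0.005551 = 4.866 mmol/kg
[CO3²⁻] = α₂·DIC; α₂ = 0.09426, so [CO3²⁻] = 0.09426 × 4.866 = 0.459 mmol/kg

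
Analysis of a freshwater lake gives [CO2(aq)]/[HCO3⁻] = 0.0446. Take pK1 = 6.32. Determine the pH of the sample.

From K1 = [H⁺][HCO3⁻]/[CO2(aq)]:  pH = pK1 − log₁₀([CO2(aq)]/[HCO3⁻])
log₁₀(0.0446) = -1.351
pH = 6.32 − (-1.351) = 7.67

pH = 7.67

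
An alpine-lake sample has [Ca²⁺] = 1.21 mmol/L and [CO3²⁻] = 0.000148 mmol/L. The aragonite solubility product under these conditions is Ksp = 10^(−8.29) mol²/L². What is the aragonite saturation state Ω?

Ksp = 10^(−8.29) = 5.129×10^-9
Ω = [Ca²⁺][CO3²⁻]/Ksp = (1.21×10^-3)(0.000148×10^-3) / 5.129×10^-9 = 0.0349

Ω = 0.0349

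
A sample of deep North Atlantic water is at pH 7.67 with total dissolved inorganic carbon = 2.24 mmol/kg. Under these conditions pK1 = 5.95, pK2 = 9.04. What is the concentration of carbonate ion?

[CO3²⁻] = 0.0900 mmol/kg

α₂ = 1 / (1 + [H⁺]/K2 + [H⁺]²/(K1K2)) = 1 / (1 + 10^+1.37 + 10^-0.35)
   = 1 / (1 + 23.442 + 0.44668) = 1/24.889 = 0.04018
[CO3²⁻] = α₂ × DIC = 0.04018 × 2.24 = 0.0900 mmol/kg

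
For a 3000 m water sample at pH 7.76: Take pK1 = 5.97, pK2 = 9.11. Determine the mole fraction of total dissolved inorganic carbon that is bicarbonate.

α₁ = 1 / (1 + [H⁺]/K1 + K2/[H⁺]) = 1 / (1 + 10^-1.79 + 10^-1.35)
   = 1 / (1 + 0.016218 + 0.044668) = 1/1.0609 = 0.9426

α₁ = 0.943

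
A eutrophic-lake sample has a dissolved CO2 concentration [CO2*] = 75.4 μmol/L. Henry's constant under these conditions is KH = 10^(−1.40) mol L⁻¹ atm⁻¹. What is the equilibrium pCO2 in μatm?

KH = 10^(−1.40) = 3.981×10^-2 mol L⁻¹ atm⁻¹
pCO2 = [CO2*]/KH = 75.4×10^-6 / 3.981×10^-2 = 1.89×10^-3 atm = 1890 μatm

pCO2 = 1890 μatm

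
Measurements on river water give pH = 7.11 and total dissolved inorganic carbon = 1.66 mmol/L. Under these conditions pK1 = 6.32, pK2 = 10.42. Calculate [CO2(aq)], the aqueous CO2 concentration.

[CO2*] = 0.232 mmol/L

α₀ = 1 / (1 + K1/[H⁺] + K1K2/[H⁺]²) = 1 / (1 + 10^+0.79 + 10^-2.52)
   = 1 / (1 + 6.1660 + 0.0030200) = 1/7.1690 = 0.1395
[CO2*] = α₀ × DIC = 0.1395 × 1.66 = 0.232 mmol/L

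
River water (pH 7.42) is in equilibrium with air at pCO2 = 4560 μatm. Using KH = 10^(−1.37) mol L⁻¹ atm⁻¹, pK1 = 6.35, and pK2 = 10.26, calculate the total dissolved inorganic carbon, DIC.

DIC = 2.48 mmol/L

[CO2*] = KH · pCO2 = 10^(−1.37) × 4560×10^-6 = 1.945×10^-4 mol/L
α₀ = 1/(1 + K1/[H⁺] + K1K2/[H⁺]²) = 1/(1 + 10^+1.07 + 10^-1.77) = 0.07833
DIC = [CO2*]/α₀ = 1.945×10^-4 / 0.07833 = 2.48 mmol/L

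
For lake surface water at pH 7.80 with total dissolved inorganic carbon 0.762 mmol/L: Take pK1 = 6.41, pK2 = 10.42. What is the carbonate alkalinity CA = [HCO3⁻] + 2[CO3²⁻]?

CA = [HCO3⁻] + 2[CO3²⁻] = (α₁ + 2α₂)·DIC
At pH 7.80: [H⁺]/K1 = 10^-1.39 = 0.040738, K2/[H⁺] = 10^-2.62 = 0.0023988
α₁ = 1/(1 + 0.040738 + 0.0023988) = 1/1.0431 = 0.9586; α₂ = α₁·K2/[H⁺] = 0.002300
α₁ + 2α₂ = 0.9632
CA = 0.9632 × 0.762 = 0.734 mmol/L

CA = 0.734 mmol/L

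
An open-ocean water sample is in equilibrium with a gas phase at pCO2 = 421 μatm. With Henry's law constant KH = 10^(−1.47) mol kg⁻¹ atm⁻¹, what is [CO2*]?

[CO2*] = 14.3 μmol/kg

KH = 10^(−1.47) = 3.388×10^-2 mol kg⁻¹ atm⁻¹
[CO2*] = KH · pCO2 = 3.388×10^-2 × 421×10^-6 atm = 1.43×10^-5 mol/kg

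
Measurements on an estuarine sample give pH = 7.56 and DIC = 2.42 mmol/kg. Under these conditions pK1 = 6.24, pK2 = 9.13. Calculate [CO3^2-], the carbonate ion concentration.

[CO3²⁻] = 0.0606 mmol/kg

α₂ = 1 / (1 + [H⁺]/K2 + [H⁺]²/(K1K2)) = 1 / (1 + 10^+1.57 + 10^+0.25)
   = 1 / (1 + 37.154 + 1.7783) = 1/39.932 = 0.02504
[CO3²⁻] = α₂ × DIC = 0.02504 × 2.42 = 0.0606 mmol/kg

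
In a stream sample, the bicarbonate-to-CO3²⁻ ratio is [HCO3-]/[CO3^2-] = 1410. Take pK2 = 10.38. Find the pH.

pH = 7.23

From K2 = [H⁺][CO3^2-]/[HCO3-]:  pH = pK2 − log₁₀([HCO3-]/[CO3^2-])
log₁₀(1410) = +3.149
pH = 10.38 − (+3.149) = 7.23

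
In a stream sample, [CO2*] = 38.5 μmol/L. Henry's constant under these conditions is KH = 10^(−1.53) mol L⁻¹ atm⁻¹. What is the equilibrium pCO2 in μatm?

pCO2 = 1300 μatm

KH = 10^(−1.53) = 2.951×10^-2 mol L⁻¹ atm⁻¹
pCO2 = [CO2*]/KH = 38.5×10^-6 / 2.951×10^-2 = 1.30×10^-3 atm = 1300 μatm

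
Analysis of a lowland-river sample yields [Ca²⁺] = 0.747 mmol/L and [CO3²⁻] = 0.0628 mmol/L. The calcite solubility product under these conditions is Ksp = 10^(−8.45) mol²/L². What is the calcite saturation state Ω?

Ksp = 10^(−8.45) = 3.548×10^-9
Ω = [Ca²⁺][CO3²⁻]/Ksp = (0.747×10^-3)(0.0628×10^-3) / 3.548×10^-9 = 13.2

Ω = 13.2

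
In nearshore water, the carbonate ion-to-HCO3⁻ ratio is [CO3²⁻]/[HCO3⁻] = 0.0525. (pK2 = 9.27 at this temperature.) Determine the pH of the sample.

pH = 7.99

From K2 = [H⁺][CO3²⁻]/[HCO3⁻]:  pH = pK2 + log₁₀([CO3²⁻]/[HCO3⁻])
log₁₀(0.0525) = -1.280
pH = 9.27 + (-1.280) = 7.99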